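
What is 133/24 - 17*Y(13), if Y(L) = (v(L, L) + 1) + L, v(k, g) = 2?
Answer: -6395/24 ≈ -266.46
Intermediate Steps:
Y(L) = 3 + L (Y(L) = (2 + 1) + L = 3 + L)
133/24 - 17*Y(13) = 133/24 - 17*(3 + 13) = 133*(1/24) - 17*16 = 133/24 - 272 = -6395/24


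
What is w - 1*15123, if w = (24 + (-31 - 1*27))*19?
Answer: -15769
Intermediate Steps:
w = -646 (w = (24 + (-31 - 27))*19 = (24 - 58)*19 = -34*19 = -646)
w - 1*15123 = -646 - 1*15123 = -646 - 15123 = -15769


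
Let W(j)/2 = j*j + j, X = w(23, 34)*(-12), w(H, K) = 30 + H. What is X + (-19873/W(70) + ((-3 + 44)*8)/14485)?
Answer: -2624470071/4113740 ≈ -637.98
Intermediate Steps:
X = -636 (X = (30 + 23)*(-12) = 53*(-12) = -636)
W(j) = 2*j + 2*j² (W(j) = 2*(j*j + j) = 2*(j² + j) = 2*(j + j²) = 2*j + 2*j²)
X + (-19873/W(70) + ((-3 + 44)*8)/14485) = -636 + (-19873*1/(140*(1 + 70)) + ((-3 + 44)*8)/14485) = -636 + (-19873/(2*70*71) + (41*8)*(1/14485)) = -636 + (-19873/9940 + 328*(1/14485)) = -636 + (-19873*1/9940 + 328/14485) = -636 + (-2839/1420 + 328/14485) = -636 - 8131431/4113740 = -2624470071/4113740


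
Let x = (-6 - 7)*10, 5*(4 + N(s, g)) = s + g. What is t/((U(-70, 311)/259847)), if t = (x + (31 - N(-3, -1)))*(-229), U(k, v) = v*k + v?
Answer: -9342279191/35765 ≈ -2.6121e+5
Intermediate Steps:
U(k, v) = v + k*v (U(k, v) = k*v + v = v + k*v)
N(s, g) = -4 + g/5 + s/5 (N(s, g) = -4 + (s + g)/5 = -4 + (g + s)/5 = -4 + (g/5 + s/5) = -4 + g/5 + s/5)
x = -130 (x = -13*10 = -130)
t = 107859/5 (t = (-130 + (31 - (-4 + (⅕)*(-1) + (⅕)*(-3))))*(-229) = (-130 + (31 - (-4 - ⅕ - ⅗)))*(-229) = (-130 + (31 - 1*(-24/5)))*(-229) = (-130 + (31 + 24/5))*(-229) = (-130 + 179/5)*(-229) = -471/5*(-229) = 107859/5 ≈ 21572.)
t/((U(-70, 311)/259847)) = 107859/(5*(((311*(1 - 70))/259847))) = 107859/(5*(((311*(-69))*(1/259847)))) = 107859/(5*((-21459*1/259847))) = 107859/(5*(-21459/259847)) = (107859/5)*(-259847/21459) = -9342279191/35765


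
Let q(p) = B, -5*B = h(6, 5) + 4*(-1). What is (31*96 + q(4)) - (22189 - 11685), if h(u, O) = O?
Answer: -37641/5 ≈ -7528.2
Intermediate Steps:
B = -⅕ (B = -(5 + 4*(-1))/5 = -(5 - 4)/5 = -⅕*1 = -⅕ ≈ -0.20000)
q(p) = -⅕
(31*96 + q(4)) - (22189 - 11685) = (31*96 - ⅕) - (22189 - 11685) = (2976 - ⅕) - 1*10504 = 14879/5 - 10504 = -37641/5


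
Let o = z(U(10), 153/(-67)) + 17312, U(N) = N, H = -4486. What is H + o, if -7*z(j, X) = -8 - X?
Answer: 6015777/469 ≈ 12827.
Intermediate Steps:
z(j, X) = 8/7 + X/7 (z(j, X) = -(-8 - X)/7 = 8/7 + X/7)
o = 8119711/469 (o = (8/7 + (153/(-67))/7) + 17312 = (8/7 + (153*(-1/67))/7) + 17312 = (8/7 + (⅐)*(-153/67)) + 17312 = (8/7 - 153/469) + 17312 = 383/469 + 17312 = 8119711/469 ≈ 17313.)
H + o = -4486 + 8119711/469 = 6015777/469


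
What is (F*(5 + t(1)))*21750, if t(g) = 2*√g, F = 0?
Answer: 0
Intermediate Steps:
(F*(5 + t(1)))*21750 = (0*(5 + 2*√1))*21750 = (0*(5 + 2*1))*21750 = (0*(5 + 2))*21750 = (0*7)*21750 = 0*21750 = 0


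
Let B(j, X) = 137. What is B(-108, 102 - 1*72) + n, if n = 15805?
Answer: 15942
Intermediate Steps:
B(-108, 102 - 1*72) + n = 137 + 15805 = 15942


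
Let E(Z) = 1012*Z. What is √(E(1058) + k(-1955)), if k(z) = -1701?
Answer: √1068995 ≈ 1033.9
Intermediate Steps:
√(E(1058) + k(-1955)) = √(1012*1058 - 1701) = √(1070696 - 1701) = √1068995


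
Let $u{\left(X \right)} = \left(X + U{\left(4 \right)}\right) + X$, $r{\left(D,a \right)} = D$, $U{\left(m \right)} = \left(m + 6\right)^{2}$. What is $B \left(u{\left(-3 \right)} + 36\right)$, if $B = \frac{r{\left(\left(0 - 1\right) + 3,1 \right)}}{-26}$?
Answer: $-10$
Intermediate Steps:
$U{\left(m \right)} = \left(6 + m\right)^{2}$
$u{\left(X \right)} = 100 + 2 X$ ($u{\left(X \right)} = \left(X + \left(6 + 4\right)^{2}\right) + X = \left(X + 10^{2}\right) + X = \left(X + 100\right) + X = \left(100 + X\right) + X = 100 + 2 X$)
$B = - \frac{1}{13}$ ($B = \frac{\left(0 - 1\right) + 3}{-26} = \left(-1 + 3\right) \left(- \frac{1}{26}\right) = 2 \left(- \frac{1}{26}\right) = - \frac{1}{13} \approx -0.076923$)
$B \left(u{\left(-3 \right)} + 36\right) = - \frac{\left(100 + 2 \left(-3\right)\right) + 36}{13} = - \frac{\left(100 - 6\right) + 36}{13} = - \frac{94 + 36}{13} = \left(- \frac{1}{13}\right) 130 = -10$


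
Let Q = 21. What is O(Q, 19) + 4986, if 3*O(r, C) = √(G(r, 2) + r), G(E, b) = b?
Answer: 4986 + √23/3 ≈ 4987.6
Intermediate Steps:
O(r, C) = √(2 + r)/3
O(Q, 19) + 4986 = √(2 + 21)/3 + 4986 = √23/3 + 4986 = 4986 + √23/3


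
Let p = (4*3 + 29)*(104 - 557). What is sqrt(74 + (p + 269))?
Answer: I*sqrt(18230) ≈ 135.02*I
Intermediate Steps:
p = -18573 (p = (12 + 29)*(-453) = 41*(-453) = -18573)
sqrt(74 + (p + 269)) = sqrt(74 + (-18573 + 269)) = sqrt(74 - 18304) = sqrt(-18230) = I*sqrt(18230)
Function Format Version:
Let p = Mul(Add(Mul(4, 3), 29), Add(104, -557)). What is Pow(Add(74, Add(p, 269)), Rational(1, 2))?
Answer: Mul(I, Pow(18230, Rational(1, 2))) ≈ Mul(135.02, I)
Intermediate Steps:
p = -18573 (p = Mul(Add(12, 29), -453) = Mul(41, -453) = -18573)
Pow(Add(74, Add(p, 269)), Rational(1, 2)) = Pow(Add(74, Add(-18573, 269)), Rational(1, 2)) = Pow(Add(74, -18304), Rational(1, 2)) = Pow(-18230, Rational(1, 2)) = Mul(I, Pow(18230, Rational(1, 2)))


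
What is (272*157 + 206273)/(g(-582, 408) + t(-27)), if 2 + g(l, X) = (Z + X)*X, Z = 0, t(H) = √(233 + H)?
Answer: 20722604687/13854798619 - 248977*√206/27709597238 ≈ 1.4956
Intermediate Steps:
g(l, X) = -2 + X² (g(l, X) = -2 + (0 + X)*X = -2 + X*X = -2 + X²)
(272*157 + 206273)/(g(-582, 408) + t(-27)) = (272*157 + 206273)/((-2 + 408²) + √(233 - 27)) = (42704 + 206273)/((-2 + 166464) + √206) = 248977/(166462 + √206)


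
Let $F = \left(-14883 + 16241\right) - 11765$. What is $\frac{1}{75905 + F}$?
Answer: $\frac{1}{65498} \approx 1.5268 \cdot 10^{-5}$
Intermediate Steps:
$F = -10407$ ($F = 1358 - 11765 = -10407$)
$\frac{1}{75905 + F} = \frac{1}{75905 - 10407} = \frac{1}{65498}$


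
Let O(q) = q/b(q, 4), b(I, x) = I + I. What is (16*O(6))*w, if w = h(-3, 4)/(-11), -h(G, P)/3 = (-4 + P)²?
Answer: 0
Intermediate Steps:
b(I, x) = 2*I
h(G, P) = -3*(-4 + P)²
w = 0 (w = -3*(-4 + 4)²/(-11) = -3*0²*(-1/11) = -3*0*(-1/11) = 0*(-1/11) = 0)
O(q) = ½ (O(q) = q/((2*q)) = q*(1/(2*q)) = ½)
(16*O(6))*w = (16*(½))*0 = 8*0 = 0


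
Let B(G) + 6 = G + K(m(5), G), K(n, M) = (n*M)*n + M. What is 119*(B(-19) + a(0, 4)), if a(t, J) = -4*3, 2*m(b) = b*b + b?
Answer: -515389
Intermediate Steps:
m(b) = b/2 + b**2/2 (m(b) = (b*b + b)/2 = (b**2 + b)/2 = (b + b**2)/2 = b/2 + b**2/2)
a(t, J) = -12
K(n, M) = M + M*n**2 (K(n, M) = (M*n)*n + M = M*n**2 + M = M + M*n**2)
B(G) = -6 + 227*G (B(G) = -6 + (G + G*(1 + ((1/2)*5*(1 + 5))**2)) = -6 + (G + G*(1 + ((1/2)*5*6)**2)) = -6 + (G + G*(1 + 15**2)) = -6 + (G + G*(1 + 225)) = -6 + (G + G*226) = -6 + (G + 226*G) = -6 + 227*G)
119*(B(-19) + a(0, 4)) = 119*((-6 + 227*(-19)) - 12) = 119*((-6 - 4313) - 12) = 119*(-4319 - 12) = 119*(-4331) = -515389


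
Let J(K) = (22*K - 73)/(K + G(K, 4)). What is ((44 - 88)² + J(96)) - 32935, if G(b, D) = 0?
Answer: -2973865/96 ≈ -30978.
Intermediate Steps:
J(K) = (-73 + 22*K)/K (J(K) = (22*K - 73)/(K + 0) = (-73 + 22*K)/K)
((44 - 88)² + J(96)) - 32935 = ((44 - 88)² + (22 - 73/96)) - 32935 = ((-44)² + (22 - 73*1/96)) - 32935 = (1936 + (22 - 73/96)) - 32935 = (1936 + 2039/96) - 32935 = 187895/96 - 32935 = -2973865/96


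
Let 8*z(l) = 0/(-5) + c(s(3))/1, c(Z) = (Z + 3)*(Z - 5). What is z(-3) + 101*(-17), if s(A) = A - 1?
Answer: -13751/8 ≈ -1718.9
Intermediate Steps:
s(A) = -1 + A
c(Z) = (-5 + Z)*(3 + Z) (c(Z) = (3 + Z)*(-5 + Z) = (-5 + Z)*(3 + Z))
z(l) = -15/8 (z(l) = (0/(-5) + (-15 + (-1 + 3)² - 2*(-1 + 3))/1)/8 = (0*(-⅕) + (-15 + 2² - 2*2)*1)/8 = (0 + (-15 + 4 - 4)*1)/8 = (0 - 15*1)/8 = (0 - 15)/8 = (⅛)*(-15) = -15/8)
z(-3) + 101*(-17) = -15/8 + 101*(-17) = -15/8 - 1717 = -13751/8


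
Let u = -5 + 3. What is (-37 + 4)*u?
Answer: 66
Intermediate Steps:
u = -2
(-37 + 4)*u = (-37 + 4)*(-2) = -33*(-2) = 66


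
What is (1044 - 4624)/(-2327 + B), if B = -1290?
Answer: 3580/3617 ≈ 0.98977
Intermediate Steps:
(1044 - 4624)/(-2327 + B) = (1044 - 4624)/(-2327 - 1290) = -3580/(-3617) = -3580*(-1/3617) = 3580/3617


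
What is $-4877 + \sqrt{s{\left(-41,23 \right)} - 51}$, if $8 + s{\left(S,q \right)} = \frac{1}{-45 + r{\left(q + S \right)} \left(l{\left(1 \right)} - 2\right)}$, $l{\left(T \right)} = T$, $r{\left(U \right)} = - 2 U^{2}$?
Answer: $-4877 + \frac{2 i \sqrt{595898}}{201} \approx -4877.0 + 7.681 i$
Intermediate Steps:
$s{\left(S,q \right)} = -8 + \frac{1}{-45 + 2 \left(S + q\right)^{2}}$ ($s{\left(S,q \right)} = -8 + \frac{1}{-45 + - 2 \left(q + S\right)^{2} \left(1 - 2\right)} = -8 + \frac{1}{-45 + - 2 \left(S + q\right)^{2} \left(-1\right)} = -8 + \frac{1}{-45 + 2 \left(S + q\right)^{2}}$)
$-4877 + \sqrt{s{\left(-41,23 \right)} - 51} = -4877 + \sqrt{\frac{361 - 16 \left(-41 + 23\right)^{2}}{-45 + 2 \left(-41 + 23\right)^{2}} - 51} = -4877 + \sqrt{\frac{361 - 16 \left(-18\right)^{2}}{-45 + 2 \left(-18\right)^{2}} - 51} = -4877 + \sqrt{\frac{361 - 5184}{-45 + 2 \cdot 324} - 51} = -4877 + \sqrt{\frac{361 - 5184}{-45 + 648} - 51} = -4877 + \sqrt{\frac{1}{603} \left(-4823\right) - 51} = -4877 + \sqrt{- \frac{4823}{603} - 51} = -4877 + \sqrt{- \frac{35576}{603}} = -4877 + \frac{2 i \sqrt{595898}}{201}$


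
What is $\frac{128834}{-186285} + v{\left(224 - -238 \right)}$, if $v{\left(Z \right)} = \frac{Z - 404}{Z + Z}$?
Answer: $- \frac{546657}{869330} \approx -0.62883$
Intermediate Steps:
$v{\left(Z \right)} = \frac{-404 + Z}{2 Z}$
$\frac{128834}{-186285} + v{\left(224 - -238 \right)} = \frac{128834}{-186285} + \frac{-404 + \left(224 - -238\right)}{2 \left(224 - -238\right)} = 128834 \left(- \frac{1}{186285}\right) + \frac{-404 + \left(224 + 238\right)}{2 \left(224 + 238\right)} = - \frac{128834}{186285} + \frac{-404 + 462}{2 \cdot 462} = - \frac{128834}{186285} + \frac{1}{2} \cdot \frac{1}{462} \cdot 58 = - \frac{128834}{186285} + \frac{29}{462} = - \frac{546657}{869330}$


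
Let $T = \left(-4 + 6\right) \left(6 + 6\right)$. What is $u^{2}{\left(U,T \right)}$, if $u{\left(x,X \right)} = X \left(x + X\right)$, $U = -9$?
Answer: $129600$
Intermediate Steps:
$T = 24$ ($T = 2 \cdot 12 = 24$)
$u{\left(x,X \right)} = X \left(X + x\right)$
$u^{2}{\left(U,T \right)} = \left(24 \left(24 - 9\right)\right)^{2} = \left(24 \cdot 15\right)^{2} = 360^{2} = 129600$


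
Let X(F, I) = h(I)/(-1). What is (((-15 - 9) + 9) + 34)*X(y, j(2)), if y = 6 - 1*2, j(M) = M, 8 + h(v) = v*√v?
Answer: 152 - 38*√2 ≈ 98.260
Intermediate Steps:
h(v) = -8 + v^(3/2) (h(v) = -8 + v*√v = -8 + v^(3/2))
y = 4 (y = 6 - 2 = 4)
X(F, I) = 8 - I^(3/2) (X(F, I) = (-8 + I^(3/2))/(-1) = (-8 + I^(3/2))*(-1) = 8 - I^(3/2))
(((-15 - 9) + 9) + 34)*X(y, j(2)) = (((-15 - 9) + 9) + 34)*(8 - 2^(3/2)) = ((-24 + 9) + 34)*(8 - 2*√2) = (-15 + 34)*(8 - 2*√2) = 19*(8 - 2*√2) = 152 - 38*√2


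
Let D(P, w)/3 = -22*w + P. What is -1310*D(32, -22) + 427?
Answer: -2027453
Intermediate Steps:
D(P, w) = -66*w + 3*P (D(P, w) = 3*(-22*w + P) = 3*(P - 22*w) = -66*w + 3*P)
-1310*D(32, -22) + 427 = -1310*(-66*(-22) + 3*32) + 427 = -1310*(1452 + 96) + 427 = -1310*1548 + 427 = -2027880 + 427 = -2027453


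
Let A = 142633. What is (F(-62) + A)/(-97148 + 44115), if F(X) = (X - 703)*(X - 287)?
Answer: -409618/53033 ≈ -7.7238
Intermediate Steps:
F(X) = (-703 + X)*(-287 + X)
(F(-62) + A)/(-97148 + 44115) = ((201761 + (-62)² - 990*(-62)) + 142633)/(-97148 + 44115) = ((201761 + 3844 + 61380) + 142633)/(-53033) = (266985 + 142633)*(-1/53033) = 409618*(-1/53033) = -409618/53033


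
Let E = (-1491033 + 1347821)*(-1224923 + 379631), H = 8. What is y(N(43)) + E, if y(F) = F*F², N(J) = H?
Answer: 121055958416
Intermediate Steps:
N(J) = 8
y(F) = F³
E = 121055957904 (E = -143212*(-845292) = 121055957904)
y(N(43)) + E = 8³ + 121055957904 = 512 + 121055957904 = 121055958416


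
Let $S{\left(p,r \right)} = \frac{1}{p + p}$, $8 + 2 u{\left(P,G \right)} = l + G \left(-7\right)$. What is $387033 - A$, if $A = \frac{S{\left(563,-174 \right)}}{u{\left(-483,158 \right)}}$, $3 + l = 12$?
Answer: $\frac{240779034796}{622115} \approx 3.8703 \cdot 10^{5}$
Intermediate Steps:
$l = 9$ ($l = -3 + 12 = 9$)
$u{\left(P,G \right)} = \frac{1}{2} - \frac{7 G}{2}$ ($u{\left(P,G \right)} = -4 + \frac{9 + G \left(-7\right)}{2} = -4 + \frac{9 - 7 G}{2} = -4 - \left(- \frac{9}{2} + \frac{7 G}{2}\right) = \frac{1}{2} - \frac{7 G}{2}$)
$S{\left(p,r \right)} = \frac{1}{2 p}$
$A = - \frac{1}{622115}$ ($A = \frac{\frac{1}{2} \cdot \frac{1}{563}}{\frac{1}{2} - 553} = \frac{1}{1126 \left(- \frac{1105}{2}\right)} = \frac{1}{1126} \left(- \frac{2}{1105}\right) = - \frac{1}{622115} \approx -1.6074 \cdot 10^{-6}$)
$387033 - A = 387033 - - \frac{1}{622115} = 387033 + \frac{1}{622115} = \frac{240779034796}{622115}$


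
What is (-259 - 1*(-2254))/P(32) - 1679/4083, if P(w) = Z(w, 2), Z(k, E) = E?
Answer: 8142227/8166 ≈ 997.09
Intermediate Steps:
P(w) = 2
(-259 - 1*(-2254))/P(32) - 1679/4083 = (-259 - 1*(-2254))/2 - 1679/4083 = (-259 + 2254)*(½) - 1679*1/4083 = 1995*(½) - 1679/4083 = 1995/2 - 1679/4083 = 8142227/8166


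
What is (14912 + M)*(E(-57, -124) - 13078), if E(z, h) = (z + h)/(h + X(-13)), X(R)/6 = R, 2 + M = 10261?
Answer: -66491084325/202 ≈ -3.2916e+8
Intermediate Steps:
M = 10259 (M = -2 + 10261 = 10259)
X(R) = 6*R
E(z, h) = (h + z)/(-78 + h) (E(z, h) = (z + h)/(h + 6*(-13)) = (h + z)/(h - 78) = (h + z)/(-78 + h))
(14912 + M)*(E(-57, -124) - 13078) = (14912 + 10259)*((-124 - 57)/(-78 - 124) - 13078) = 25171*(-181/(-202) - 13078) = 25171*(-1/202*(-181) - 13078) = 25171*(181/202 - 13078) = 25171*(-2641575/202) = -66491084325/202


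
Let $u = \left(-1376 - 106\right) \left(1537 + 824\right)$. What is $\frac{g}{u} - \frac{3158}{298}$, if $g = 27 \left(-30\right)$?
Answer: $- \frac{306933526}{28963961} \approx -10.597$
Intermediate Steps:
$g = -810$
$u = -3499002$ ($u = \left(-1482\right) 2361 = -3499002$)
$\frac{g}{u} - \frac{3158}{298} = - \frac{810}{-3499002} - \frac{3158}{298} = \left(-810\right) \left(- \frac{1}{3499002}\right) - \frac{1579}{149} = \frac{45}{194389} - \frac{1579}{149} = - \frac{306933526}{28963961}$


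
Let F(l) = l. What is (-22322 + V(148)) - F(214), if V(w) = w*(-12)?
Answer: -24312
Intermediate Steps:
V(w) = -12*w
(-22322 + V(148)) - F(214) = (-22322 - 12*148) - 1*214 = (-22322 - 1776) - 214 = -24098 - 214 = -24312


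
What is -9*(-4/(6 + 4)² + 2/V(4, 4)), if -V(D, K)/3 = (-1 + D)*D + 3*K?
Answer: 61/100 ≈ 0.61000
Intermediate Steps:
V(D, K) = -9*K - 3*D*(-1 + D) (V(D, K) = -3*((-1 + D)*D + 3*K) = -3*(D*(-1 + D) + 3*K) = -3*(3*K + D*(-1 + D)) = -9*K - 3*D*(-1 + D))
-9*(-4/(6 + 4)² + 2/V(4, 4)) = -9*(-4/(6 + 4)² + 2/(-9*4 - 3*4² + 3*4)) = -9*(-4/(10²) + 2/(-36 - 3*16 + 12)) = -9*(-4/100 + 2/(-36 - 48 + 12)) = -9*(-4*1/100 + 2/(-72)) = -9*(-1/25 + 2*(-1/72)) = -9*(-1/25 - 1/36) = -9*(-61/900) = 61/100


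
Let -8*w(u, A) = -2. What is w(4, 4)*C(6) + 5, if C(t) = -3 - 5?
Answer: 3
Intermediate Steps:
C(t) = -8
w(u, A) = ¼ (w(u, A) = -⅛*(-2) = ¼)
w(4, 4)*C(6) + 5 = (¼)*(-8) + 5 = -2 + 5 = 3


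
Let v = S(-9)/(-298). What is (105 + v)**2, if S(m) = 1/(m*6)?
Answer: 2854954294921/258952464 ≈ 11025.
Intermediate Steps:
S(m) = 1/(6*m)
v = 1/16092 (v = ((1/6)/(-9))/(-298) = ((1/6)*(-1/9))*(-1/298) = -1/54*(-1/298) = 1/16092 ≈ 6.2143e-5)
(105 + v)**2 = (105 + 1/16092)**2 = (1689661/16092)**2 = 2854954294921/258952464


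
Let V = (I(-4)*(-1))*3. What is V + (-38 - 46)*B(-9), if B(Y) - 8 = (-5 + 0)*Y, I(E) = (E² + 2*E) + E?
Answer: -4464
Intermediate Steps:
I(E) = E² + 3*E
V = -12 (V = (-4*(3 - 4)*(-1))*3 = (-4*(-1)*(-1))*3 = (4*(-1))*3 = -4*3 = -12)
B(Y) = 8 - 5*Y (B(Y) = 8 + (-5 + 0)*Y = 8 - 5*Y)
V + (-38 - 46)*B(-9) = -12 + (-38 - 46)*(8 - 5*(-9)) = -12 - 84*(8 + 45) = -12 - 84*53 = -12 - 4452 = -4464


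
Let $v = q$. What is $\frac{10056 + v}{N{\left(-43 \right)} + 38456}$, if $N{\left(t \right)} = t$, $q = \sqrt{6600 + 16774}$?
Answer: $\frac{10056}{38413} + \frac{\sqrt{23374}}{38413} \approx 0.26577$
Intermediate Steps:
$q = \sqrt{23374} \approx 152.89$
$v = \sqrt{23374} \approx 152.89$
$\frac{10056 + v}{N{\left(-43 \right)} + 38456} = \frac{10056 + \sqrt{23374}}{-43 + 38456} = \frac{10056 + \sqrt{23374}}{38413} = \left(10056 + \sqrt{23374}\right) \frac{1}{38413} = \frac{10056}{38413} + \frac{\sqrt{23374}}{38413}$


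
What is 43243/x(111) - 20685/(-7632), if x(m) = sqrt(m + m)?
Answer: 6895/2544 + 43243*sqrt(222)/222 ≈ 2905.0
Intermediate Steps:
x(m) = sqrt(2)*sqrt(m) (x(m) = sqrt(2*m) = sqrt(2)*sqrt(m))
43243/x(111) - 20685/(-7632) = 43243/((sqrt(2)*sqrt(111))) - 20685/(-7632) = 43243/(sqrt(222)) - 20685*(-1/7632) = 43243*(sqrt(222)/222) + 6895/2544 = 43243*sqrt(222)/222 + 6895/2544 = 6895/2544 + 43243*sqrt(222)/222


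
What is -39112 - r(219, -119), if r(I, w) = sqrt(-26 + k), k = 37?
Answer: -39112 - sqrt(11) ≈ -39115.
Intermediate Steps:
r(I, w) = sqrt(11) (r(I, w) = sqrt(-26 + 37) = sqrt(11))
-39112 - r(219, -119) = -39112 - sqrt(11)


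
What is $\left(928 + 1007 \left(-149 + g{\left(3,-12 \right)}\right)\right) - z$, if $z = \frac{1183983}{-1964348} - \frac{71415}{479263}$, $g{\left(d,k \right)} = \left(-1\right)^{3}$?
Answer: $- \frac{141330045201936979}{941439315524} \approx -1.5012 \cdot 10^{5}$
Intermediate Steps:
$g{\left(d,k \right)} = -1$
$z = - \frac{707723156949}{941439315524}$ ($z = 1183983 \left(- \frac{1}{1964348}\right) - \frac{71415}{479263} = - \frac{1183983}{1964348} - \frac{71415}{479263} = - \frac{707723156949}{941439315524} \approx -0.75175$)
$\left(928 + 1007 \left(-149 + g{\left(3,-12 \right)}\right)\right) - z = \left(928 + 1007 \left(-149 - 1\right)\right) - - \frac{707723156949}{941439315524} = \left(928 + 1007 \left(-150\right)\right) + \frac{707723156949}{941439315524} = \left(928 - 151050\right) + \frac{707723156949}{941439315524} = -150122 + \frac{707723156949}{941439315524} = - \frac{141330045201936979}{941439315524}$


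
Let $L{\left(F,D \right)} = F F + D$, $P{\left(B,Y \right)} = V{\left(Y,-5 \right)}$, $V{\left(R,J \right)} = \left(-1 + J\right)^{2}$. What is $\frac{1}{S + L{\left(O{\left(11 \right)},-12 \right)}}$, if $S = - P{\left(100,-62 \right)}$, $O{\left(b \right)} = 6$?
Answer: $- \frac{1}{12} \approx -0.083333$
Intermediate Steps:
$P{\left(B,Y \right)} = 36$ ($P{\left(B,Y \right)} = \left(-1 - 5\right)^{2} = \left(-6\right)^{2} = 36$)
$L{\left(F,D \right)} = D + F^{2}$ ($L{\left(F,D \right)} = F^{2} + D = D + F^{2}$)
$S = -36$ ($S = \left(-1\right) 36 = -36$)
$\frac{1}{S + L{\left(O{\left(11 \right)},-12 \right)}} = \frac{1}{-36 - \left(12 - 6^{2}\right)} = \frac{1}{-36 + \left(-12 + 36\right)} = \frac{1}{-36 + 24} = \frac{1}{-12} = - \frac{1}{12}$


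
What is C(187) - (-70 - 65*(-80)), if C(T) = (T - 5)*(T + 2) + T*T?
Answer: 64237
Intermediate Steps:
C(T) = T² + (-5 + T)*(2 + T) (C(T) = (-5 + T)*(2 + T) + T² = T² + (-5 + T)*(2 + T))
C(187) - (-70 - 65*(-80)) = (-10 - 3*187 + 2*187²) - (-70 - 65*(-80)) = (-10 - 561 + 2*34969) - (-70 + 5200) = (-10 - 561 + 69938) - 1*5130 = 69367 - 5130 = 64237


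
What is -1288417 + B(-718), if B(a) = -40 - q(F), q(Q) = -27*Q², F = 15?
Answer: -1282382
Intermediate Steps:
B(a) = 6035 (B(a) = -40 - (-27)*15² = -40 - (-27)*225 = -40 - 1*(-6075) = -40 + 6075 = 6035)
-1288417 + B(-718) = -1288417 + 6035 = -1282382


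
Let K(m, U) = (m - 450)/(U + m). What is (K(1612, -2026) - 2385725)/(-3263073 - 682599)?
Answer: 61730707/102094263 ≈ 0.60464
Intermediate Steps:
K(m, U) = (-450 + m)/(U + m)
(K(1612, -2026) - 2385725)/(-3263073 - 682599) = ((-450 + 1612)/(-2026 + 1612) - 2385725)/(-3263073 - 682599) = (1162/(-414) - 2385725)/(-3945672) = (-1/414*1162 - 2385725)*(-1/3945672) = (-581/207 - 2385725)*(-1/3945672) = -493845656/207*(-1/3945672) = 61730707/102094263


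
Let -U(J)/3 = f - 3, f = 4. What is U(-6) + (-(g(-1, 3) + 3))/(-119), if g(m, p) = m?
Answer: -355/119 ≈ -2.9832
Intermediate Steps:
U(J) = -3 (U(J) = -3*(4 - 3) = -3*1 = -3)
U(-6) + (-(g(-1, 3) + 3))/(-119) = -3 + (-(-1 + 3))/(-119) = -3 - (-1)*2/119 = -3 - 1/119*(-2) = -3 + 2/119 = -355/119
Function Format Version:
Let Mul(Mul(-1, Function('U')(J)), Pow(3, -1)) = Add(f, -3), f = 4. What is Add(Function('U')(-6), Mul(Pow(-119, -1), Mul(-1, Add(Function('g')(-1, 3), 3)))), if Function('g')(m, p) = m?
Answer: Rational(-355, 119) ≈ -2.9832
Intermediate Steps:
Function('U')(J) = -3 (Function('U')(J) = Mul(-3, Add(4, -3)) = Mul(-3, 1) = -3)
Add(Function('U')(-6), Mul(Pow(-119, -1), Mul(-1, Add(Function('g')(-1, 3), 3)))) = Add(-3, Mul(Pow(-119, -1), Mul(-1, Add(-1, 3)))) = Add(-3, Mul(Rational(-1, 119), Mul(-1, 2))) = Add(-3, Mul(Rational(-1, 119), -2)) = Add(-3, Rational(2, 119)) = Rational(-355, 119)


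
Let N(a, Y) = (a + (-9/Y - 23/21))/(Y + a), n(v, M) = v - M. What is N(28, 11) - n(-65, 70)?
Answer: 1222241/9009 ≈ 135.67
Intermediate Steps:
N(a, Y) = (-23/21 + a - 9/Y)/(Y + a) (N(a, Y) = (a + (-9/Y - 23*1/21))/(Y + a) = (a + (-9/Y - 23/21))/(Y + a) = (a + (-23/21 - 9/Y))/(Y + a) = (-23/21 + a - 9/Y)/(Y + a))
N(28, 11) - n(-65, 70) = (-9 - 23/21*11 + 11*28)/(11*(11 + 28)) - (-65 - 1*70) = (1/11)*(-9 - 253/21 + 308)/39 - (-65 - 70) = (1/11)*(1/39)*(6026/21) - 1*(-135) = 6026/9009 + 135 = 1222241/9009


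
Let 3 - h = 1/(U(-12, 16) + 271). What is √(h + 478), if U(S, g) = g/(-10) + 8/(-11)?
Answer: √105030216914/14777 ≈ 21.932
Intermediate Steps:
U(S, g) = -8/11 - g/10 (U(S, g) = g*(-⅒) + 8*(-1/11) = -g/10 - 8/11 = -8/11 - g/10)
h = 44276/14777 (h = 3 - 1/((-8/11 - ⅒*16) + 271) = 3 - 1/((-8/11 - 8/5) + 271) = 3 - 1/(-128/55 + 271) = 3 - 1/14777/55 = 3 - 1*55/14777 = 3 - 55/14777 = 44276/14777 ≈ 2.9963)
√(h + 478) = √(44276/14777 + 478) = √(7107682/14777) = √105030216914/14777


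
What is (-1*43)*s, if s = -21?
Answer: 903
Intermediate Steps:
(-1*43)*s = -1*43*(-21) = -43*(-21) = 903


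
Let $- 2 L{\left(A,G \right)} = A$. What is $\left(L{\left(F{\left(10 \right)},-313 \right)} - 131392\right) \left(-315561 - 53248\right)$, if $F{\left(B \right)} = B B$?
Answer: $48476992578$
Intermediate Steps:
$F{\left(B \right)} = B^{2}$
$L{\left(A,G \right)} = - \frac{A}{2}$
$\left(L{\left(F{\left(10 \right)},-313 \right)} - 131392\right) \left(-315561 - 53248\right) = \left(- \frac{10^{2}}{2} - 131392\right) \left(-315561 - 53248\right) = \left(\left(- \frac{1}{2}\right) 100 - 131392\right) \left(-368809\right) = \left(-50 - 131392\right) \left(-368809\right) = \left(-131442\right) \left(-368809\right) = 48476992578$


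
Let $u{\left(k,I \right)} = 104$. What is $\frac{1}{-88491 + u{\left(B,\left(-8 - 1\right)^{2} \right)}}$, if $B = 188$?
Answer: $- \frac{1}{88387} \approx -1.1314 \cdot 10^{-5}$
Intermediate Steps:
$\frac{1}{-88491 + u{\left(B,\left(-8 - 1\right)^{2} \right)}} = \frac{1}{-88491 + 104} = \frac{1}{-88387} = - \frac{1}{88387}$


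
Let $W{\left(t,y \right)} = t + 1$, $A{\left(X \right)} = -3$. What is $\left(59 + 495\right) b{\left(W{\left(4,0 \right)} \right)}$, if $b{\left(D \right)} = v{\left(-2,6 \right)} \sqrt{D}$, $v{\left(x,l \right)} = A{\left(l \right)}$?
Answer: $- 1662 \sqrt{5} \approx -3716.3$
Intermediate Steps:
$v{\left(x,l \right)} = -3$
$W{\left(t,y \right)} = 1 + t$
$b{\left(D \right)} = - 3 \sqrt{D}$
$\left(59 + 495\right) b{\left(W{\left(4,0 \right)} \right)} = \left(59 + 495\right) \left(- 3 \sqrt{1 + 4}\right) = 554 \left(- 3 \sqrt{5}\right) = - 1662 \sqrt{5}$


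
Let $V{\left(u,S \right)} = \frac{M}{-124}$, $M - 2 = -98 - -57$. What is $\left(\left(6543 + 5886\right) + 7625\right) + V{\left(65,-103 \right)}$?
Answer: $\frac{2486735}{124} \approx 20054.0$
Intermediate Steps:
$M = -39$ ($M = 2 - 41 = -39$)
$V{\left(u,S \right)} = \frac{39}{124}$ ($V{\left(u,S \right)} = - \frac{39}{-124} = \left(-39\right) \left(- \frac{1}{124}\right) = \frac{39}{124}$)
$\left(\left(6543 + 5886\right) + 7625\right) + V{\left(65,-103 \right)} = \left(\left(6543 + 5886\right) + 7625\right) + \frac{39}{124} = \left(12429 + 7625\right) + \frac{39}{124} = 20054 + \frac{39}{124} = \frac{2486735}{124}$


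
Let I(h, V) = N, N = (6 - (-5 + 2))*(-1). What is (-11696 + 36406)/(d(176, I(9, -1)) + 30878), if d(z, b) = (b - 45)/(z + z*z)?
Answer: 128294320/160318567 ≈ 0.80025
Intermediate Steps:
N = -9 (N = (6 - (-3))*(-1) = (6 - 1*(-3))*(-1) = (6 + 3)*(-1) = 9*(-1) = -9)
I(h, V) = -9
d(z, b) = (-45 + b)/(z + z**2)
(-11696 + 36406)/(d(176, I(9, -1)) + 30878) = (-11696 + 36406)/((-45 - 9)/(176*(1 + 176)) + 30878) = 24710/((1/176)*(-54)/177 + 30878) = 24710/((1/176)*(1/177)*(-54) + 30878) = 24710/(-9/5192 + 30878) = 24710/(160318567/5192) = 24710*(5192/160318567) = 128294320/160318567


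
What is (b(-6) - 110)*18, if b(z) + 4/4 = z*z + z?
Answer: -1458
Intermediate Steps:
b(z) = -1 + z + z**2 (b(z) = -1 + (z*z + z) = -1 + (z**2 + z) = -1 + (z + z**2) = -1 + z + z**2)
(b(-6) - 110)*18 = ((-1 - 6 + (-6)**2) - 110)*18 = ((-1 - 6 + 36) - 110)*18 = (29 - 110)*18 = -81*18 = -1458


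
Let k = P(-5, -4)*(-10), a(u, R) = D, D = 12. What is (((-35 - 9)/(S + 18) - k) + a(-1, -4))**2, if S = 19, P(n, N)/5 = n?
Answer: 78322500/1369 ≈ 57211.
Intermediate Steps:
a(u, R) = 12
P(n, N) = 5*n
k = 250 (k = (5*(-5))*(-10) = -25*(-10) = 250)
(((-35 - 9)/(S + 18) - k) + a(-1, -4))**2 = (((-35 - 9)/(19 + 18) - 1*250) + 12)**2 = ((-44/37 - 250) + 12)**2 = (-9294/37 + 12)**2 = (-8850/37)**2 = 78322500/1369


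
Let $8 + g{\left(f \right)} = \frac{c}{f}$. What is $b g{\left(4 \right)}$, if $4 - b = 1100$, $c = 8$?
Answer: $6576$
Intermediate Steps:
$g{\left(f \right)} = -8 + \frac{8}{f}$
$b = -1096$ ($b = 4 - 1100 = -1096$)
$b g{\left(4 \right)} = - 1096 \left(-8 + \frac{8}{4}\right) = - 1096 \left(-8 + 8 \cdot \frac{1}{4}\right) = - 1096 \left(-8 + 2\right) = \left(-1096\right) \left(-6\right) = 6576$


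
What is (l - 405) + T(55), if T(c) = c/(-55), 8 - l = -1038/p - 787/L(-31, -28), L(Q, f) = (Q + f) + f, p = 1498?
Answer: -26479184/65163 ≈ -406.35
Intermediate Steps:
L(Q, f) = Q + 2*f
l = -23006/65163 (l = 8 - (-1038/1498 - 787/(-31 + 2*(-28))) = 8 - (-1038*1/1498 - 787/(-31 - 56)) = 8 - (-519/749 - 787/(-87)) = 8 - (-519/749 - 787*(-1/87)) = 8 - (-519/749 + 787/87) = 8 - 1*544310/65163 = 8 - 544310/65163 = -23006/65163 ≈ -0.35305)
T(c) = -c/55 (T(c) = c*(-1/55) = -c/55)
(l - 405) + T(55) = (-23006/65163 - 405) - 1/55*55 = -26414021/65163 - 1 = -26479184/65163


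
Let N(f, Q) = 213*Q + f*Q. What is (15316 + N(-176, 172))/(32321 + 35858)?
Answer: 21680/68179 ≈ 0.31799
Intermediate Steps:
N(f, Q) = 213*Q + Q*f
(15316 + N(-176, 172))/(32321 + 35858) = (15316 + 172*(213 - 176))/(32321 + 35858) = (15316 + 172*37)/68179 = (15316 + 6364)*(1/68179) = 21680*(1/68179) = 21680/68179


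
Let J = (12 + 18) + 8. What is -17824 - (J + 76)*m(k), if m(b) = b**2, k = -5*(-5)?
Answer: -89074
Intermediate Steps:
k = 25
J = 38 (J = 30 + 8 = 38)
-17824 - (J + 76)*m(k) = -17824 - (38 + 76)*25**2 = -17824 - 114*625 = -17824 - 1*71250 = -17824 - 71250 = -89074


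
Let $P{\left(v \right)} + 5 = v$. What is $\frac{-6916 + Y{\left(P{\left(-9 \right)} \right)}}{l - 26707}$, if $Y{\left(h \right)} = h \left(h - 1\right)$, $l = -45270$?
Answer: $\frac{6706}{71977} \approx 0.093169$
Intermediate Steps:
$P{\left(v \right)} = -5 + v$
$Y{\left(h \right)} = h \left(-1 + h\right)$
$\frac{-6916 + Y{\left(P{\left(-9 \right)} \right)}}{l - 26707} = \frac{-6916 + \left(-5 - 9\right) \left(-1 - 14\right)}{-45270 - 26707} = \frac{-6916 - 14 \left(-1 - 14\right)}{-71977} = \left(-6916 - -210\right) \left(- \frac{1}{71977}\right) = \left(-6916 + 210\right) \left(- \frac{1}{71977}\right) = \left(-6706\right) \left(- \frac{1}{71977}\right) = \frac{6706}{71977}$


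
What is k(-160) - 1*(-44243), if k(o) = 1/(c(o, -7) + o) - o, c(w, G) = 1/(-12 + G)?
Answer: 135029504/3041 ≈ 44403.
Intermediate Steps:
k(o) = 1/(-1/19 + o) - o (k(o) = 1/(1/(-12 - 7) + o) - o = 1/(1/(-19) + o) - o = 1/(-1/19 + o) - o)
k(-160) - 1*(-44243) = (19 - 160 - 19*(-160)**2)/(-1 + 19*(-160)) - 1*(-44243) = (19 - 160 - 19*25600)/(-1 - 3040) + 44243 = (19 - 160 - 486400)/(-3041) + 44243 = -1/3041*(-486541) + 44243 = 486541/3041 + 44243 = 135029504/3041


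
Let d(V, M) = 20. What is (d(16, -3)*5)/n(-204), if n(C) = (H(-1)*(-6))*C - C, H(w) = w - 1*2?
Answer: -25/867 ≈ -0.028835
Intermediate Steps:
H(w) = -2 + w (H(w) = w - 2 = -2 + w)
n(C) = 17*C (n(C) = ((-2 - 1)*(-6))*C - C = (-3*(-6))*C - C = 18*C - C = 17*C)
(d(16, -3)*5)/n(-204) = (20*5)/((17*(-204))) = 100/(-3468) = 100*(-1/3468) = -25/867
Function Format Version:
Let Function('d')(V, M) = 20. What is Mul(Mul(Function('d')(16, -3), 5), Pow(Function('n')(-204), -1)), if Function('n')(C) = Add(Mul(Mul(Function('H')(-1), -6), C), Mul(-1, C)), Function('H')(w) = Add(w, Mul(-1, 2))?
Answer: Rational(-25, 867) ≈ -0.028835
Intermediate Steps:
Function('H')(w) = Add(-2, w) (Function('H')(w) = Add(w, -2) = Add(-2, w))
Function('n')(C) = Mul(17, C) (Function('n')(C) = Add(Mul(Mul(Add(-2, -1), -6), C), Mul(-1, C)) = Add(Mul(Mul(-3, -6), C), Mul(-1, C)) = Add(Mul(18, C), Mul(-1, C)) = Mul(17, C))
Mul(Mul(Function('d')(16, -3), 5), Pow(Function('n')(-204), -1)) = Mul(Mul(20, 5), Pow(Mul(17, -204), -1)) = Mul(100, Pow(-3468, -1)) = Mul(100, Rational(-1, 3468)) = Rational(-25, 867)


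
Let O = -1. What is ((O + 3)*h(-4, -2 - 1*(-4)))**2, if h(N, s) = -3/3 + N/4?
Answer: 16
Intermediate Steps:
h(N, s) = -1 + N/4 (h(N, s) = -3*1/3 + N*(1/4) = -1 + N/4)
((O + 3)*h(-4, -2 - 1*(-4)))**2 = ((-1 + 3)*(-1 + (1/4)*(-4)))**2 = (2*(-1 - 1))**2 = (2*(-2))**2 = (-4)**2 = 16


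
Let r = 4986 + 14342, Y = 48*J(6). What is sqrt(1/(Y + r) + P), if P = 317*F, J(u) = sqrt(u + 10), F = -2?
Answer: I*sqrt(3774582095)/2440 ≈ 25.179*I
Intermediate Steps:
J(u) = sqrt(10 + u)
Y = 192 (Y = 48*sqrt(10 + 6) = 48*sqrt(16) = 48*4 = 192)
r = 19328
P = -634 (P = 317*(-2) = -634)
sqrt(1/(Y + r) + P) = sqrt(1/(192 + 19328) - 634) = sqrt(1/19520 - 634) = sqrt(-12375679/19520) = I*sqrt(3774582095)/2440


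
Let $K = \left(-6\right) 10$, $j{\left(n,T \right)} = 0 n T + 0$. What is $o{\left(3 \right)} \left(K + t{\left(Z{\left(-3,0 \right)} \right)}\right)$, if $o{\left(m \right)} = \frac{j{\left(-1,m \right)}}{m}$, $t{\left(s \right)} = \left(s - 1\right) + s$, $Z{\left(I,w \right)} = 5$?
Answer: $0$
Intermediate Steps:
$j{\left(n,T \right)} = 0$ ($j{\left(n,T \right)} = 0 T + 0 = 0 + 0 = 0$)
$t{\left(s \right)} = -1 + 2 s$ ($t{\left(s \right)} = \left(-1 + s\right) + s = -1 + 2 s$)
$K = -60$
$o{\left(m \right)} = 0$ ($o{\left(m \right)} = \frac{0}{m} = 0$)
$o{\left(3 \right)} \left(K + t{\left(Z{\left(-3,0 \right)} \right)}\right) = 0 \left(-60 + \left(-1 + 2 \cdot 5\right)\right) = 0 \left(-60 + \left(-1 + 10\right)\right) = 0 \left(-60 + 9\right) = 0 \left(-51\right) = 0$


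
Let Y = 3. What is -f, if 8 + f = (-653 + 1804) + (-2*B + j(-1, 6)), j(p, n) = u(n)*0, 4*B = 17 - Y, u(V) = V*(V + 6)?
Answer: -1136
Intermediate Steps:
u(V) = V*(6 + V)
B = 7/2 (B = (17 - 1*3)/4 = (17 - 3)/4 = (1/4)*14 = 7/2 ≈ 3.5000)
j(p, n) = 0 (j(p, n) = (n*(6 + n))*0 = 0)
f = 1136 (f = -8 + ((-653 + 1804) + (-2*7/2 + 0)) = -8 + (1151 + (-7 + 0)) = -8 + (1151 - 7) = -8 + 1144 = 1136)
-f = -1*1136 = -1136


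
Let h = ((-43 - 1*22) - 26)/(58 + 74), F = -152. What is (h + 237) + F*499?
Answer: -9980743/132 ≈ -75612.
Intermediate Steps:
h = -91/132 (h = ((-43 - 22) - 26)/132 = (-65 - 26)*(1/132) = -91*1/132 = -91/132 ≈ -0.68939)
(h + 237) + F*499 = (-91/132 + 237) - 152*499 = 31193/132 - 75848 = -9980743/132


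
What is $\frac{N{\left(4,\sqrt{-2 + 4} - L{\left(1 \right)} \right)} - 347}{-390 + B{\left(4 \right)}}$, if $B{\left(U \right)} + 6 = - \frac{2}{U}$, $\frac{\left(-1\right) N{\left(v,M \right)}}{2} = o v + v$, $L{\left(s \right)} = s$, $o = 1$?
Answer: $\frac{726}{793} \approx 0.91551$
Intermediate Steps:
$N{\left(v,M \right)} = - 4 v$ ($N{\left(v,M \right)} = - 2 \left(1 v + v\right) = - 2 \left(v + v\right) = - 2 \cdot 2 v = - 4 v$)
$B{\left(U \right)} = -6 - \frac{2}{U}$
$\frac{N{\left(4,\sqrt{-2 + 4} - L{\left(1 \right)} \right)} - 347}{-390 + B{\left(4 \right)}} = \frac{\left(-4\right) 4 - 347}{-390 - \left(6 + \frac{2}{4}\right)} = \frac{-16 - 347}{-390 - \frac{13}{2}} = - \frac{363}{-390 - \frac{13}{2}} = - \frac{363}{- \frac{793}{2}} = \left(-363\right) \left(- \frac{2}{793}\right) = \frac{726}{793}$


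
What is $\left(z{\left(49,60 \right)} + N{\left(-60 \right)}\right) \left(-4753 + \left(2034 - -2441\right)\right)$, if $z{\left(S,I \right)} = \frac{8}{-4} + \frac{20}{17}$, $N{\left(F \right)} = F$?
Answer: $\frac{287452}{17} \approx 16909.0$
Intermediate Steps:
$z{\left(S,I \right)} = - \frac{14}{17}$ ($z{\left(S,I \right)} = 8 \left(- \frac{1}{4}\right) + 20 \cdot \frac{1}{17} = -2 + \frac{20}{17} = - \frac{14}{17}$)
$\left(z{\left(49,60 \right)} + N{\left(-60 \right)}\right) \left(-4753 + \left(2034 - -2441\right)\right) = \left(- \frac{14}{17} - 60\right) \left(-4753 + \left(2034 - -2441\right)\right) = - \frac{1034 \left(-4753 + \left(2034 + 2441\right)\right)}{17} = - \frac{1034 \left(-4753 + 4475\right)}{17} = \left(- \frac{1034}{17}\right) \left(-278\right) = \frac{287452}{17}$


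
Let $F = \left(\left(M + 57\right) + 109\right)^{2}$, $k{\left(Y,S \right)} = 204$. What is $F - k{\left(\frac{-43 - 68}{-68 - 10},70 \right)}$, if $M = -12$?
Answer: $23512$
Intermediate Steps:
$F = 23716$ ($F = \left(\left(-12 + 57\right) + 109\right)^{2} = \left(45 + 109\right)^{2} = 154^{2} = 23716$)
$F - k{\left(\frac{-43 - 68}{-68 - 10},70 \right)} = 23716 - 204 = 23512$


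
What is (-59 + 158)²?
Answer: 9801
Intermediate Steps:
(-59 + 158)² = 99² = 9801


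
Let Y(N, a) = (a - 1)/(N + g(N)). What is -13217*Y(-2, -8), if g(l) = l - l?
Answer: -118953/2 ≈ -59477.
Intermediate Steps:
g(l) = 0
Y(N, a) = (-1 + a)/N (Y(N, a) = (a - 1)/(N + 0) = (-1 + a)/N)
-13217*Y(-2, -8) = -13217*(-1 - 8)/(-2) = -(-13217)*(-9)/2 = -13217*9/2 = -118953/2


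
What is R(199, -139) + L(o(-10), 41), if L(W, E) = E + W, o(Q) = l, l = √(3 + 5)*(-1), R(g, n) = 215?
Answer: 256 - 2*√2 ≈ 253.17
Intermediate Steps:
l = -2*√2 (l = √8*(-1) = (2*√2)*(-1) = -2*√2 ≈ -2.8284)
o(Q) = -2*√2
R(199, -139) + L(o(-10), 41) = 215 + (41 - 2*√2) = 256 - 2*√2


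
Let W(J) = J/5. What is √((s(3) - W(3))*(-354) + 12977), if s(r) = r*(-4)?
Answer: √435935/5 ≈ 132.05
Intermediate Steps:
s(r) = -4*r
W(J) = J/5 (W(J) = J*(⅕) = J/5)
√((s(3) - W(3))*(-354) + 12977) = √((-4*3 - 3/5)*(-354) + 12977) = √((-12 - 1*⅗)*(-354) + 12977) = √((-12 - ⅗)*(-354) + 12977) = √(-63/5*(-354) + 12977) = √(22302/5 + 12977) = √(87187/5) = √435935/5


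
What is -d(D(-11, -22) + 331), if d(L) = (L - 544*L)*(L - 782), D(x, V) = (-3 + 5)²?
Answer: -81311535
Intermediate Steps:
D(x, V) = 4 (D(x, V) = 2² = 4)
d(L) = -543*L*(-782 + L) (d(L) = (-543*L)*(-782 + L) = -543*L*(-782 + L))
-d(D(-11, -22) + 331) = -543*(4 + 331)*(782 - (4 + 331)) = -543*335*(782 - 1*335) = -543*335*(782 - 335) = -543*335*447 = -1*81311535 = -81311535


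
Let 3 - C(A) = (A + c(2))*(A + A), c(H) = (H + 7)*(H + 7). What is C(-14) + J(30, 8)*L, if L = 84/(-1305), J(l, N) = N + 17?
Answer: 163333/87 ≈ 1877.4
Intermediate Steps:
J(l, N) = 17 + N
c(H) = (7 + H)**2 (c(H) = (7 + H)*(7 + H) = (7 + H)**2)
L = -28/435 (L = 84*(-1/1305) = -28/435 ≈ -0.064368)
C(A) = 3 - 2*A*(81 + A) (C(A) = 3 - (A + (7 + 2)**2)*(A + A) = 3 - (A + 9**2)*2*A = 3 - (A + 81)*2*A = 3 - (81 + A)*2*A = 3 - 2*A*(81 + A))
C(-14) + J(30, 8)*L = (3 - 162*(-14) - 2*(-14)**2) + (17 + 8)*(-28/435) = (3 + 2268 - 2*196) + 25*(-28/435) = (3 + 2268 - 392) - 140/87 = 1879 - 140/87 = 163333/87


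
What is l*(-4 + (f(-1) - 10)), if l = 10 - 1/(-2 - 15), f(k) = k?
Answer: -2565/17 ≈ -150.88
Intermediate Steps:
l = 171/17 (l = 10 - 1/(-17) = 10 - 1*(-1/17) = 10 + 1/17 = 171/17 ≈ 10.059)
l*(-4 + (f(-1) - 10)) = 171*(-4 + (-1 - 10))/17 = 171*(-4 - 11)/17 = (171/17)*(-15) = -2565/17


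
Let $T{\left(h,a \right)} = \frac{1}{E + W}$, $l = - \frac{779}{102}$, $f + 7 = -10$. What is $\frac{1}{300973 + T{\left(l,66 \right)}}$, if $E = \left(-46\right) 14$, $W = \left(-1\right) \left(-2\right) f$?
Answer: $\frac{678}{204059693} \approx 3.3226 \cdot 10^{-6}$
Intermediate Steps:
$f = -17$ ($f = -7 - 10 = -17$)
$W = -34$ ($W = \left(-1\right) \left(-2\right) \left(-17\right) = 2 \left(-17\right) = -34$)
$E = -644$
$l = - \frac{779}{102}$ ($l = \left(-779\right) \frac{1}{102} = - \frac{779}{102} \approx -7.6373$)
$T{\left(h,a \right)} = - \frac{1}{678}$ ($T{\left(h,a \right)} = \frac{1}{-644 - 34} = \frac{1}{-678} = - \frac{1}{678}$)
$\frac{1}{300973 + T{\left(l,66 \right)}} = \frac{1}{300973 - \frac{1}{678}} = \frac{1}{\frac{204059693}{678}} = \frac{678}{204059693}$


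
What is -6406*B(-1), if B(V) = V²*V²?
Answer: -6406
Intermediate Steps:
B(V) = V⁴
-6406*B(-1) = -6406*(-1)⁴ = -6406*1 = -6406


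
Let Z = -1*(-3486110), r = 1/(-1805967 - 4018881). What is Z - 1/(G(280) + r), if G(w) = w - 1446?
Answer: 23676866973563438/6791772769 ≈ 3.4861e+6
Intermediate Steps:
G(w) = -1446 + w
r = -1/5824848 (r = 1/(-5824848) = -1/5824848 ≈ -1.7168e-7)
Z = 3486110
Z - 1/(G(280) + r) = 3486110 - 1/((-1446 + 280) - 1/5824848) = 3486110 - 1/(-1166 - 1/5824848) = 3486110 - 1/(-6791772769/5824848) = 3486110 - 1*(-5824848/6791772769) = 3486110 + 5824848/6791772769 = 23676866973563438/6791772769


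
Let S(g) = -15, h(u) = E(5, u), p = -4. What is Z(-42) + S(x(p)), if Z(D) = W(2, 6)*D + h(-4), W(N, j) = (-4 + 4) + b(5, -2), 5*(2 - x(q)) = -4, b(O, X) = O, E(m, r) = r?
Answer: -229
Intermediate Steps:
x(q) = 14/5 (x(q) = 2 - ⅕*(-4) = 2 + ⅘ = 14/5)
h(u) = u
W(N, j) = 5 (W(N, j) = (-4 + 4) + 5 = 0 + 5 = 5)
Z(D) = -4 + 5*D (Z(D) = 5*D - 4 = -4 + 5*D)
Z(-42) + S(x(p)) = (-4 + 5*(-42)) - 15 = (-4 - 210) - 15 = -214 - 15 = -229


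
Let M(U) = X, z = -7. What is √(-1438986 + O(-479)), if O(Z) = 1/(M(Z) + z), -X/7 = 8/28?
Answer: 95*I*√1435/3 ≈ 1199.6*I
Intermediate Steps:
X = -2 (X = -56/28 = -7*2/7 = -2)
M(U) = -2
O(Z) = -⅑ (O(Z) = 1/(-2 - 7) = 1/(-9) = -⅑)
√(-1438986 + O(-479)) = √(-1438986 - ⅑) = √(-12950875/9) = 95*I*√1435/3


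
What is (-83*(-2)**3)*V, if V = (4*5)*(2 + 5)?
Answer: 92960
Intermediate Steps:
V = 140 (V = 20*7 = 140)
(-83*(-2)**3)*V = -83*(-2)**3*140 = -83*(-8)*140 = 664*140 = 92960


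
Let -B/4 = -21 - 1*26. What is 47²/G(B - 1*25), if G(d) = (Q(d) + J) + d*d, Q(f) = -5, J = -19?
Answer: 2209/26545 ≈ 0.083217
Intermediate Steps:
B = 188 (B = -4*(-21 - 1*26) = -4*(-21 - 26) = -4*(-47) = 188)
G(d) = -24 + d² (G(d) = (-5 - 19) + d*d = -24 + d²)
47²/G(B - 1*25) = 47²/(-24 + (188 - 1*25)²) = 2209/(-24 + (188 - 25)²) = 2209/(-24 + 163²) = 2209/(-24 + 26569) = 2209/26545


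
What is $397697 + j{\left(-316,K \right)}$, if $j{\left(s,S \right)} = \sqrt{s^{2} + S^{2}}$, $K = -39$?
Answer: $397697 + \sqrt{101377} \approx 3.9802 \cdot 10^{5}$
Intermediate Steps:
$j{\left(s,S \right)} = \sqrt{S^{2} + s^{2}}$
$397697 + j{\left(-316,K \right)} = 397697 + \sqrt{\left(-39\right)^{2} + \left(-316\right)^{2}} = 397697 + \sqrt{1521 + 99856} = 397697 + \sqrt{101377}$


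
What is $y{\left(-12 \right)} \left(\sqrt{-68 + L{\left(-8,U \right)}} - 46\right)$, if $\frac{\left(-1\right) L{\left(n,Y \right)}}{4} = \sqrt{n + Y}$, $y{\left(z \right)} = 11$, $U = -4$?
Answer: $-506 + 22 \sqrt{-17 - 2 i \sqrt{3}} \approx -496.81 - 91.173 i$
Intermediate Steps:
$L{\left(n,Y \right)} = - 4 \sqrt{Y + n}$ ($L{\left(n,Y \right)} = - 4 \sqrt{n + Y} = - 4 \sqrt{Y + n}$)
$y{\left(-12 \right)} \left(\sqrt{-68 + L{\left(-8,U \right)}} - 46\right) = 11 \left(\sqrt{-68 - 4 \sqrt{-4 - 8}} - 46\right) = 11 \left(\sqrt{-68 - 4 \sqrt{-12}} - 46\right) = 11 \left(\sqrt{-68 - 4 \cdot 2 i \sqrt{3}} - 46\right) = 11 \left(\sqrt{-68 - 8 i \sqrt{3}} - 46\right) = 11 \left(-46 + \sqrt{-68 - 8 i \sqrt{3}}\right) = -506 + 11 \sqrt{-68 - 8 i \sqrt{3}}$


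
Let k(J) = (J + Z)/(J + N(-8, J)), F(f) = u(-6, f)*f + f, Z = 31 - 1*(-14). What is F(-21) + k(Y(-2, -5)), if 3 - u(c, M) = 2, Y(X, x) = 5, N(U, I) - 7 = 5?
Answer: -664/17 ≈ -39.059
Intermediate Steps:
N(U, I) = 12 (N(U, I) = 7 + 5 = 12)
u(c, M) = 1 (u(c, M) = 3 - 1*2 = 3 - 2 = 1)
Z = 45 (Z = 31 + 14 = 45)
F(f) = 2*f (F(f) = 1*f + f = f + f = 2*f)
k(J) = (45 + J)/(12 + J) (k(J) = (J + 45)/(J + 12) = (45 + J)/(12 + J))
F(-21) + k(Y(-2, -5)) = 2*(-21) + (45 + 5)/(12 + 5) = -42 + 50/17 = -664/17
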